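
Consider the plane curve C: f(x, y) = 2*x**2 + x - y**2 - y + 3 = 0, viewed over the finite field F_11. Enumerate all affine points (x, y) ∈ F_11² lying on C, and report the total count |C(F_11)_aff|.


Affine F_11-points: {(1, 2), (1, 8), (2, 1), (2, 9), (3, 1), (3, 9), (4, 2), (4, 8), (7, 4), (7, 6), (9, 4), (9, 6)}; count = 12.

For each of the 121 pairs (x, y) ∈ F_11², evaluate f(x, y) mod 11. Record the zeros.
  x = 0: [0↦3, 1↦1, 2↦8, 3↦2, 4↦5, 5↦6, 6↦5, 7↦2, 8↦8, 9↦1, 10↦3]  zeros at y ∈ ∅
  x = 1: [0↦6, 1↦4, 2↦0, 3↦5, 4↦8, 5↦9, 6↦8, 7↦5, 8↦0, 9↦4, 10↦6]  zeros at y ∈ {2, 8}
  x = 2: [0↦2, 1↦0, 2↦7, 3↦1, 4↦4, 5↦5, 6↦4, 7↦1, 8↦7, 9↦0, 10↦2]  zeros at y ∈ {1, 9}
  x = 3: [0↦2, 1↦0, 2↦7, 3↦1, 4↦4, 5↦5, 6↦4, 7↦1, 8↦7, 9↦0, 10↦2]  zeros at y ∈ {1, 9}
  x = 4: [0↦6, 1↦4, 2↦0, 3↦5, 4↦8, 5↦9, 6↦8, 7↦5, 8↦0, 9↦4, 10↦6]  zeros at y ∈ {2, 8}
  x = 5: [0↦3, 1↦1, 2↦8, 3↦2, 4↦5, 5↦6, 6↦5, 7↦2, 8↦8, 9↦1, 10↦3]  zeros at y ∈ ∅
  x = 6: [0↦4, 1↦2, 2↦9, 3↦3, 4↦6, 5↦7, 6↦6, 7↦3, 8↦9, 9↦2, 10↦4]  zeros at y ∈ ∅
  x = 7: [0↦9, 1↦7, 2↦3, 3↦8, 4↦0, 5↦1, 6↦0, 7↦8, 8↦3, 9↦7, 10↦9]  zeros at y ∈ {4, 6}
  x = 8: [0↦7, 1↦5, 2↦1, 3↦6, 4↦9, 5↦10, 6↦9, 7↦6, 8↦1, 9↦5, 10↦7]  zeros at y ∈ ∅
  x = 9: [0↦9, 1↦7, 2↦3, 3↦8, 4↦0, 5↦1, 6↦0, 7↦8, 8↦3, 9↦7, 10↦9]  zeros at y ∈ {4, 6}
  x = 10: [0↦4, 1↦2, 2↦9, 3↦3, 4↦6, 5↦7, 6↦6, 7↦3, 8↦9, 9↦2, 10↦4]  zeros at y ∈ ∅
Collecting zeros: affine points = {(1, 2), (1, 8), (2, 1), (2, 9), (3, 1), (3, 9), (4, 2), (4, 8), (7, 4), (7, 6), (9, 4), (9, 6)}.
Total count |C(F_11)_aff| = 12.


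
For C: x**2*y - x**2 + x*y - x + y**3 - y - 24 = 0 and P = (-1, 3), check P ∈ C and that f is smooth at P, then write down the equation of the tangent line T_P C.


Tangent line at P: -2*x + 26*y - 80 = 0.

Step 1: f(-1, 3) = 0, so P lies on C.
Step 2: partial derivatives
  f_x(x, y) = 2*x*y - 2*x + y - 1, f_y(x, y) = x**2 + x + 3*y**2 - 1.
  f_x(P) = -2, f_y(P) = 26 (gradient nonzero, so P is smooth).
Step 3: tangent line at P: -2·(x − -1) + 26·(y − 3) = 0.
Expanding: -2*x + 26*y - 80 = 0.


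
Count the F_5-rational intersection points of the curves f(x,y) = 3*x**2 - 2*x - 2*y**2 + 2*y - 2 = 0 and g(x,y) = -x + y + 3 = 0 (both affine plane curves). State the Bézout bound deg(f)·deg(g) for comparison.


Common zeros: ∅; count = 0; Bézout bound = 2.

deg(f) = 2, deg(g) = 1, so Bézout bound = 2.
Scan x ∈ F_5. For each x, list the y ∈ F_5 with f(x, y) ≡ 0 and those with g(x, y) ≡ 0 (mod 5); the common zeros in that column are the intersection.
  x = 0: f ≡ 0 at y ∈ ∅; g ≡ 0 at y ∈ {2}; common: ∅.
  x = 1: f ≡ 0 at y ∈ {2, 4}; g ≡ 0 at y ∈ {3}; common: ∅.
  x = 2: f ≡ 0 at y ∈ ∅; g ≡ 0 at y ∈ {4}; common: ∅.
  x = 3: f ≡ 0 at y ∈ {2, 4}; g ≡ 0 at y ∈ {0}; common: ∅.
  x = 4: f ≡ 0 at y ∈ ∅; g ≡ 0 at y ∈ {1}; common: ∅.
Collecting: common zeros = ∅, so the count is 0.
Comparison with the Bézout bound: 0 ≤ 2 = deg(f)·deg(g), as expected for curves with no common component (the affine F_5-count falls short of the bound because intersections may lie at infinity, over extension fields, or carry multiplicity).


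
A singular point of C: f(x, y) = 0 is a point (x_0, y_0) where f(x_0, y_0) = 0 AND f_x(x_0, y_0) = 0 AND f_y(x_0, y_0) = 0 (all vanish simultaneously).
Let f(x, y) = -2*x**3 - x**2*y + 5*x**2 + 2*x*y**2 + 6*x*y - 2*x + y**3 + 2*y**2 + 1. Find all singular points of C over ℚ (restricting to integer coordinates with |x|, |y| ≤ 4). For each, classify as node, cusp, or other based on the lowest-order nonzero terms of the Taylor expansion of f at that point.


Singular points: {(1, -1)}; classification: cusp.

Compute partial derivatives:
  f_x = -6*x**2 - 2*x*y + 10*x + 2*y**2 + 6*y - 2.
  f_y = -x**2 + 4*x*y + 6*x + 3*y**2 + 4*y.
Scan x_0 ∈ {−4, ..., 4}. For each x_0, f_y(x_0, y) is a polynomial in y; find its integer roots y ∈ {−4, ..., 4}, then test f_x and f at those candidates.
  x = -4: f_y(-4, y) = 3*y**2 - 12*y - 40; no integer root y with |y| ≤ 4.
  x = -3: f_y(-3, y) = 3*y**2 - 8*y - 27; no integer root y with |y| ≤ 4.
  x = -2: f_y(-2, y) = 3*y**2 - 4*y - 16; no integer root y with |y| ≤ 4.
  x = -1: f_y(-1, y) = 3*y**2 - 7; no integer root y with |y| ≤ 4.
  x = 0: f_y(0, y) = 3*y**2 + 4*y; vanishes at y ∈ {0}. (0, 0): f_x = -2 ≠ 0.
  x = 1: f_y(1, y) = 3*y**2 + 8*y + 5; vanishes at y ∈ {-1}. (1, -1): f_x = 0, f = 0 — SINGULAR.
  x = 2: f_y(2, y) = 3*y**2 + 12*y + 8; no integer root y with |y| ≤ 4.
  x = 3: f_y(3, y) = 3*y**2 + 16*y + 9; no integer root y with |y| ≤ 4.
  x = 4: f_y(4, y) = 3*y**2 + 20*y + 8; no integer root y with |y| ≤ 4.
Only singular point on the grid: (1, -1).
Classify: substitute x = 1 + u, y = -1 + v and expand: f = -2*u**3 - u**2*v + 2*u*v**2 + v**3 + v**2.
No constant or linear terms (consistent with a singular point). Quadratic part: v**2. Cubic part: -2*u**3 - u**2*v + 2*u*v**2 + v**3.
The quadratic part v**2 is a perfect square, so there is a single (double) tangent line v = 0, i.e. y = -1. Restricting the cubic part to that line (v = 0) leaves -2*u**3 ≠ 0, so f is not divisible by v and the branch is v² ≈ 2*u**3 to lowest order — this is a cusp.
Classification: cusp.


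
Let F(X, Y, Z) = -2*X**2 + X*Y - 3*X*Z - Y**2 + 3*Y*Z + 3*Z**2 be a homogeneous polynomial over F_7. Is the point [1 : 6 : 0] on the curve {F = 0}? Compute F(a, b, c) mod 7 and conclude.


F(1,6,0) ≡ 3 (mod 7); P is NOT on the curve.

Evaluate F(1, 6, 0) term-by-term (mod 7).
  -2*X**2 ↦ -2·1·1·1 = -2
  X*Y ↦ 1·1·6·1 = 6
  -3*X*Z ↦ -3·1·1·0 = 0
  -Y**2 ↦ -1·1·36·1 = -36
  3*Y*Z ↦ 3·1·6·0 = 0
  3*Z**2 ↦ 3·1·1·0 = 0
Sum: F(1, 6, 0) = (-2) + (6) + (0) + (-36) + (0) + (0) = -32.
Reducing mod 7: -32 ≡ 3 (mod 7).
Since F(a, b, c) ≡ 3 ≠ 0 (mod 7), P does NOT lie on the curve.


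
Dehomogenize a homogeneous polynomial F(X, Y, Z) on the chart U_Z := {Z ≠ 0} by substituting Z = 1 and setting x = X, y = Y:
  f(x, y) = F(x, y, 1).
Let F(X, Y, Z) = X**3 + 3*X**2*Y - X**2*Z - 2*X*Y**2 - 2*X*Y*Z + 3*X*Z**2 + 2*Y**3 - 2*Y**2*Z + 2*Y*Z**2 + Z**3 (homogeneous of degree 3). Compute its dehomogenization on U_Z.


f(x, y) = x**3 + 3*x**2*y - x**2 - 2*x*y**2 - 2*x*y + 3*x + 2*y**3 - 2*y**2 + 2*y + 1

On U_Z we set Z = 1. Each monomial c·X^i·Y^j·Z^k in F becomes c·x^i·y^j·1^k = c·x^i·y^j.
Substituting Z = 1: F(X, Y, 1) = x**3 + 3*x**2*y - x**2 - 2*x*y**2 - 2*x*y + 3*x + 2*y**3 - 2*y**2 + 2*y + 1.
Note: deg(f) ≤ deg(F) = 3; strict inequality happens when F is divisible by Z (lost terms).


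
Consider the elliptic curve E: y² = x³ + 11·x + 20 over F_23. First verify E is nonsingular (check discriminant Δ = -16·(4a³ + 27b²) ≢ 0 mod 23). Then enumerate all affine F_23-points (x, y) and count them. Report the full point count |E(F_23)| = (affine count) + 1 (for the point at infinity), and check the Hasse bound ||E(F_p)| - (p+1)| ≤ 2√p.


Affine points = {(1, 3), (1, 20), (2, 2), (2, 21), (4, 6), (4, 17), (5, 4), (5, 19), (6, 7), (6, 16), (7, 7), (7, 16), (10, 7), (10, 16), (11, 0), (15, 8), (15, 15), (18, 1), (18, 22), (19, 2), (19, 21), (20, 11), (20, 12), (21, 6), (21, 17), (22, 10), (22, 13)}; affine count = 27; |E(F_23)| = 28.

Discriminant check: Δ ∝ 4a³ + 27b² = 4·11³ + 27·20² = 4·1331 + 27·400 ≡ 1 (mod 23). Nonzero ⇒ E is nonsingular.
For each x ∈ F_23, compute rhs = x³ + 11·x + 20 mod 23, then count y ∈ F_23 with y² ≡ rhs.
  x = 0: rhs = 20, matching y values: none (0 points).
  x = 1: rhs = 9, matching y values: 3, 20 (2 points).
  x = 2: rhs = 4, matching y values: 2, 21 (2 points).
  x = 3: rhs = 11, matching y values: none (0 points).
  x = 4: rhs = 13, matching y values: 6, 17 (2 points).
  x = 5: rhs = 16, matching y values: 4, 19 (2 points).
  x = 6: rhs = 3, matching y values: 7, 16 (2 points).
  x = 7: rhs = 3, matching y values: 7, 16 (2 points).
  x = 8: rhs = 22, matching y values: none (0 points).
  x = 9: rhs = 20, matching y values: none (0 points).
  x = 10: rhs = 3, matching y values: 7, 16 (2 points).
  x = 11: rhs = 0, matching y values: 0 (1 points).
  x = 12: rhs = 17, matching y values: none (0 points).
  x = 13: rhs = 14, matching y values: none (0 points).
  x = 14: rhs = 20, matching y values: none (0 points).
  x = 15: rhs = 18, matching y values: 8, 15 (2 points).
  x = 16: rhs = 14, matching y values: none (0 points).
  x = 17: rhs = 14, matching y values: none (0 points).
  x = 18: rhs = 1, matching y values: 1, 22 (2 points).
  x = 19: rhs = 4, matching y values: 2, 21 (2 points).
  x = 20: rhs = 6, matching y values: 11, 12 (2 points).
  x = 21: rhs = 13, matching y values: 6, 17 (2 points).
  x = 22: rhs = 8, matching y values: 10, 13 (2 points).
Total affine count: 27.
Full point count |E(F_23)| = 27 + 1 = 28.
Hasse bound: |28 − (23+1)| = |4| = 4 ≤ 2√23 ≈ 9.5917 ✓.


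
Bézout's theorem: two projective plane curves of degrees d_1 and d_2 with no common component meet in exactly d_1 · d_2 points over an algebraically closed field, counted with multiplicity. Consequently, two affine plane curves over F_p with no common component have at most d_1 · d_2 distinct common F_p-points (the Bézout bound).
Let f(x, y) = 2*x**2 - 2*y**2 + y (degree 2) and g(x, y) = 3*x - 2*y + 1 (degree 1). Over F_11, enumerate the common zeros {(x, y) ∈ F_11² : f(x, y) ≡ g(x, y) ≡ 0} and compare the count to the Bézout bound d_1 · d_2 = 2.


Common zeros: {(0, 6), (6, 4)}; count = 2; Bézout bound = 2.

deg(f) = 2, deg(g) = 1, so Bézout bound = 2.
Scan x ∈ F_11. For each x, list the y ∈ F_11 with f(x, y) ≡ 0 and those with g(x, y) ≡ 0 (mod 11); the common zeros in that column are the intersection.
  x = 0: f ≡ 0 at y ∈ {0, 6}; g ≡ 0 at y ∈ {6}; common: {6}.
  x = 1: f ≡ 0 at y ∈ ∅; g ≡ 0 at y ∈ {2}; common: ∅.
  x = 2: f ≡ 0 at y ∈ ∅; g ≡ 0 at y ∈ {9}; common: ∅.
  x = 3: f ≡ 0 at y ∈ ∅; g ≡ 0 at y ∈ {5}; common: ∅.
  x = 4: f ≡ 0 at y ∈ {8, 9}; g ≡ 0 at y ∈ {1}; common: ∅.
  x = 5: f ≡ 0 at y ∈ {2, 4}; g ≡ 0 at y ∈ {8}; common: ∅.
  x = 6: f ≡ 0 at y ∈ {2, 4}; g ≡ 0 at y ∈ {4}; common: {4}.
  x = 7: f ≡ 0 at y ∈ {8, 9}; g ≡ 0 at y ∈ {0}; common: ∅.
  x = 8: f ≡ 0 at y ∈ ∅; g ≡ 0 at y ∈ {7}; common: ∅.
  x = 9: f ≡ 0 at y ∈ ∅; g ≡ 0 at y ∈ {3}; common: ∅.
  x = 10: f ≡ 0 at y ∈ ∅; g ≡ 0 at y ∈ {10}; common: ∅.
Collecting: common zeros = {(0, 6), (6, 4)}, so the count is 2.
Comparison with the Bézout bound: 2 ≤ 2 = deg(f)·deg(g), as expected for curves with no common component (the bound is attained).


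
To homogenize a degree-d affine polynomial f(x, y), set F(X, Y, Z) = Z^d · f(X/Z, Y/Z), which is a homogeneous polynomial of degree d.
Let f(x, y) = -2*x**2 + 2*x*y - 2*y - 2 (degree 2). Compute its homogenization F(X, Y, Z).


F(X, Y, Z) = -2*X**2 + 2*X*Y - 2*Y*Z - 2*Z**2

deg(f) = 2.
Substitute x = X/Z, y = Y/Z into f, then multiply by Z^2.
  monomial -2·x^2·y^0 ↦ -2·X^2·Y^0·Z^0.
  monomial 2·x^1·y^1 ↦ 2·X^1·Y^1·Z^0.
  monomial -2·x^0·y^1 ↦ -2·X^0·Y^1·Z^1.
  monomial -2·x^0·y^0 ↦ -2·X^0·Y^0·Z^2.
Collecting: F(X, Y, Z) = -2*X**2 + 2*X*Y - 2*Y*Z - 2*Z**2.


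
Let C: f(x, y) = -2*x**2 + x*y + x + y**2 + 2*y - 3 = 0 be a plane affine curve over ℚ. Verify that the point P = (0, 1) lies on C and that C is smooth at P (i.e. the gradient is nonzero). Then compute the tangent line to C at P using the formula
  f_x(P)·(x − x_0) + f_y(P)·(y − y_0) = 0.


Tangent line at P: 2*x + 4*y - 4 = 0.

Step 1: f(0, 1) = 0, so P lies on C.
Step 2: partial derivatives
  f_x(x, y) = -4*x + y + 1, f_y(x, y) = x + 2*y + 2.
  f_x(P) = 2, f_y(P) = 4 (gradient nonzero, so P is smooth).
Step 3: tangent line at P: 2·(x − 0) + 4·(y − 1) = 0.
Expanding: 2*x + 4*y - 4 = 0.


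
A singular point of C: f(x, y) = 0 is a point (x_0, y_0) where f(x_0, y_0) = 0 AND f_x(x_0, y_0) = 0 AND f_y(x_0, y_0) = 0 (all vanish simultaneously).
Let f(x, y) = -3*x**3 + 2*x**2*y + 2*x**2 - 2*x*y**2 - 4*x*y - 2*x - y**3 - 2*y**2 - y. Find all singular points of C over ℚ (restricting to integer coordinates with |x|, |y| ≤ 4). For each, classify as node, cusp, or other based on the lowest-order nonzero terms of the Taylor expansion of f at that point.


Singular points: {(0, -1)}; classification: cusp.

Compute partial derivatives:
  f_x = -9*x**2 + 4*x*y + 4*x - 2*y**2 - 4*y - 2.
  f_y = 2*x**2 - 4*x*y - 4*x - 3*y**2 - 4*y - 1.
Scan x_0 ∈ {−4, ..., 4}. For each x_0, f_y(x_0, y) is a polynomial in y; find its integer roots y ∈ {−4, ..., 4}, then test f_x and f at those candidates.
  x = -4: f_y(-4, y) = -3*y**2 + 12*y + 47; no integer root y with |y| ≤ 4.
  x = -3: f_y(-3, y) = -3*y**2 + 8*y + 29; no integer root y with |y| ≤ 4.
  x = -2: f_y(-2, y) = -3*y**2 + 4*y + 15; vanishes at y ∈ {3}. (-2, 3): f_x = -100 ≠ 0.
  x = -1: f_y(-1, y) = 5 - 3*y**2; no integer root y with |y| ≤ 4.
  x = 0: f_y(0, y) = -3*y**2 - 4*y - 1; vanishes at y ∈ {-1}. (0, -1): f_x = 0, f = 0 — SINGULAR.
  x = 1: f_y(1, y) = -3*y**2 - 8*y - 3; no integer root y with |y| ≤ 4.
  x = 2: f_y(2, y) = -3*y**2 - 12*y - 1; no integer root y with |y| ≤ 4.
  x = 3: f_y(3, y) = -3*y**2 - 16*y + 5; no integer root y with |y| ≤ 4.
  x = 4: f_y(4, y) = -3*y**2 - 20*y + 15; no integer root y with |y| ≤ 4.
Only singular point on the grid: (0, -1).
Classify: substitute x = 0 + u, y = -1 + v and expand: f = -3*u**3 + 2*u**2*v - 2*u*v**2 - v**3 + v**2.
No constant or linear terms (consistent with a singular point). Quadratic part: v**2. Cubic part: -3*u**3 + 2*u**2*v - 2*u*v**2 - v**3.
The quadratic part v**2 is a perfect square, so there is a single (double) tangent line v = 0, i.e. y = -1. Restricting the cubic part to that line (v = 0) leaves -3*u**3 ≠ 0, so f is not divisible by v and the branch is v² ≈ 3*u**3 to lowest order — this is a cusp.
Classification: cusp.


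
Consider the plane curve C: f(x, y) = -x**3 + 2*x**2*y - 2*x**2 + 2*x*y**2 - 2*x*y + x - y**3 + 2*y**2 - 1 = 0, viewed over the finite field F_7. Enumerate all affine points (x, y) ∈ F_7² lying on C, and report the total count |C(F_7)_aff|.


Affine F_7-points: {(0, 1), (1, 1), (1, 5), (4, 3), (6, 1)}; count = 5.

For each of the 49 pairs (x, y) ∈ F_7², evaluate f(x, y) mod 7. Record the zeros.
  x = 0: [0↦6, 1↦0, 2↦6, 3↦4, 4↦2, 5↦1, 6↦2]  zeros at y ∈ {1}
  x = 1: [0↦4, 1↦0, 2↦5, 3↦6, 4↦4, 5↦0, 6↦2]  zeros at y ∈ {1, 5}
  x = 2: [0↦6, 1↦1, 2↦2, 3↦3, 4↦5, 5↦2, 6↦2]  zeros at y ∈ ∅
  x = 3: [0↦6, 1↦4, 2↦5, 3↦3, 4↦6, 5↦1, 6↦3]  zeros at y ∈ ∅
  x = 4: [0↦5, 1↦3, 2↦1, 3↦0, 4↦1, 5↦5, 6↦6]  zeros at y ∈ {3}
  x = 5: [0↦4, 1↦6, 2↦5, 3↦2, 4↦5, 5↦1, 6↦5]  zeros at y ∈ ∅
  x = 6: [0↦4, 1↦0, 2↦4, 3↦3, 4↦5, 5↦4, 6↦1]  zeros at y ∈ {1}
Collecting zeros: affine points = {(0, 1), (1, 1), (1, 5), (4, 3), (6, 1)}.
Total count |C(F_7)_aff| = 5.


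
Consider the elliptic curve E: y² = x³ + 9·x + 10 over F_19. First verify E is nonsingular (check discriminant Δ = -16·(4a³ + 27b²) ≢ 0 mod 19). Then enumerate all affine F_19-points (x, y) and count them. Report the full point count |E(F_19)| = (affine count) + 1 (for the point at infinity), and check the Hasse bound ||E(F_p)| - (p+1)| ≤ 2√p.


Affine points = {(1, 1), (1, 18), (2, 6), (2, 13), (3, 8), (3, 11), (5, 3), (5, 16), (7, 6), (7, 13), (8, 9), (8, 10), (10, 6), (10, 13), (13, 5), (13, 14), (14, 7), (14, 12), (15, 9), (15, 10), (18, 0)}; affine count = 21; |E(F_19)| = 22.

Discriminant check: Δ ∝ 4a³ + 27b² = 4·9³ + 27·10² = 4·729 + 27·100 ≡ 11 (mod 19). Nonzero ⇒ E is nonsingular.
For each x ∈ F_19, compute rhs = x³ + 9·x + 10 mod 19, then count y ∈ F_19 with y² ≡ rhs.
  x = 0: rhs = 10, matching y values: none (0 points).
  x = 1: rhs = 1, matching y values: 1, 18 (2 points).
  x = 2: rhs = 17, matching y values: 6, 13 (2 points).
  x = 3: rhs = 7, matching y values: 8, 11 (2 points).
  x = 4: rhs = 15, matching y values: none (0 points).
  x = 5: rhs = 9, matching y values: 3, 16 (2 points).
  x = 6: rhs = 14, matching y values: none (0 points).
  x = 7: rhs = 17, matching y values: 6, 13 (2 points).
  x = 8: rhs = 5, matching y values: 9, 10 (2 points).
  x = 9: rhs = 3, matching y values: none (0 points).
  x = 10: rhs = 17, matching y values: 6, 13 (2 points).
  x = 11: rhs = 15, matching y values: none (0 points).
  x = 12: rhs = 3, matching y values: none (0 points).
  x = 13: rhs = 6, matching y values: 5, 14 (2 points).
  x = 14: rhs = 11, matching y values: 7, 12 (2 points).
  x = 15: rhs = 5, matching y values: 9, 10 (2 points).
  x = 16: rhs = 13, matching y values: none (0 points).
  x = 17: rhs = 3, matching y values: none (0 points).
  x = 18: rhs = 0, matching y values: 0 (1 points).
Total affine count: 21.
Full point count |E(F_19)| = 21 + 1 = 22.
Hasse bound: |22 − (19+1)| = |2| = 2 ≤ 2√19 ≈ 8.7178 ✓.


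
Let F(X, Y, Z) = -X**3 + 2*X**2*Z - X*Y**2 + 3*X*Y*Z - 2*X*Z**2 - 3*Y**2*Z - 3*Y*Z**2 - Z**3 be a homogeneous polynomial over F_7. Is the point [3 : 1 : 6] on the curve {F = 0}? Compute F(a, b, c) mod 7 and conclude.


F(3,1,6) ≡ 1 (mod 7); P is NOT on the curve.

Evaluate F(3, 1, 6) term-by-term (mod 7).
  -X**3 ↦ -1·27·1·1 = -27
  2*X**2*Z ↦ 2·9·1·6 = 108
  -X*Y**2 ↦ -1·3·1·1 = -3
  3*X*Y*Z ↦ 3·3·1·6 = 54
  -2*X*Z**2 ↦ -2·3·1·36 = -216
  -3*Y**2*Z ↦ -3·1·1·6 = -18
  -3*Y*Z**2 ↦ -3·1·1·36 = -108
  -Z**3 ↦ -1·1·1·216 = -216
Sum: F(3, 1, 6) = (-27) + (108) + (-3) + (54) + (-216) + (-18) + (-108) + (-216) = -426.
Reducing mod 7: -426 ≡ 1 (mod 7).
Since F(a, b, c) ≡ 1 ≠ 0 (mod 7), P does NOT lie on the curve.


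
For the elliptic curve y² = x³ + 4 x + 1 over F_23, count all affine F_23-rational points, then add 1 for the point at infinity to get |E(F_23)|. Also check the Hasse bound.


Affine points = {(0, 1), (0, 22), (1, 11), (1, 12), (4, 9), (4, 14), (5, 10), (5, 13), (7, 2), (7, 21), (8, 4), (8, 19), (10, 11), (10, 12), (12, 11), (12, 12), (14, 8), (14, 15), (15, 3), (15, 20), (19, 6), (19, 17), (20, 10), (20, 13), (21, 10), (21, 13)}; affine count = 26; |E(F_23)| = 27.

Discriminant check: Δ ∝ 4a³ + 27b² = 4·4³ + 27·1² = 4·64 + 27·1 ≡ 7 (mod 23). Nonzero ⇒ E is nonsingular.
For each x ∈ F_23, compute rhs = x³ + 4·x + 1 mod 23, then count y ∈ F_23 with y² ≡ rhs.
  x = 0: rhs = 1, matching y values: 1, 22 (2 points).
  x = 1: rhs = 6, matching y values: 11, 12 (2 points).
  x = 2: rhs = 17, matching y values: none (0 points).
  x = 3: rhs = 17, matching y values: none (0 points).
  x = 4: rhs = 12, matching y values: 9, 14 (2 points).
  x = 5: rhs = 8, matching y values: 10, 13 (2 points).
  x = 6: rhs = 11, matching y values: none (0 points).
  x = 7: rhs = 4, matching y values: 2, 21 (2 points).
  x = 8: rhs = 16, matching y values: 4, 19 (2 points).
  x = 9: rhs = 7, matching y values: none (0 points).
  x = 10: rhs = 6, matching y values: 11, 12 (2 points).
  x = 11: rhs = 19, matching y values: none (0 points).
  x = 12: rhs = 6, matching y values: 11, 12 (2 points).
  x = 13: rhs = 19, matching y values: none (0 points).
  x = 14: rhs = 18, matching y values: 8, 15 (2 points).
  x = 15: rhs = 9, matching y values: 3, 20 (2 points).
  x = 16: rhs = 21, matching y values: none (0 points).
  x = 17: rhs = 14, matching y values: none (0 points).
  x = 18: rhs = 17, matching y values: none (0 points).
  x = 19: rhs = 13, matching y values: 6, 17 (2 points).
  x = 20: rhs = 8, matching y values: 10, 13 (2 points).
  x = 21: rhs = 8, matching y values: 10, 13 (2 points).
  x = 22: rhs = 19, matching y values: none (0 points).
Total affine count: 26.
Full point count |E(F_23)| = 26 + 1 = 27.
Hasse bound: |27 − (23+1)| = |3| = 3 ≤ 2√23 ≈ 9.5917 ✓.


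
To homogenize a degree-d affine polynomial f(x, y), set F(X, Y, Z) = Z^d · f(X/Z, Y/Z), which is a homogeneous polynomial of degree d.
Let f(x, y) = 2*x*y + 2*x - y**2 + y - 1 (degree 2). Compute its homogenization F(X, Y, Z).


F(X, Y, Z) = 2*X*Y + 2*X*Z - Y**2 + Y*Z - Z**2

deg(f) = 2.
Substitute x = X/Z, y = Y/Z into f, then multiply by Z^2.
  monomial 2·x^1·y^1 ↦ 2·X^1·Y^1·Z^0.
  monomial 2·x^1·y^0 ↦ 2·X^1·Y^0·Z^1.
  monomial -1·x^0·y^2 ↦ -1·X^0·Y^2·Z^0.
  monomial 1·x^0·y^1 ↦ 1·X^0·Y^1·Z^1.
  monomial -1·x^0·y^0 ↦ -1·X^0·Y^0·Z^2.
Collecting: F(X, Y, Z) = 2*X*Y + 2*X*Z - Y**2 + Y*Z - Z**2.


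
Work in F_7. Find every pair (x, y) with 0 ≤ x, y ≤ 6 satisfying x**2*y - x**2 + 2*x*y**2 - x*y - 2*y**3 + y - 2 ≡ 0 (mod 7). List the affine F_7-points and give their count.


Affine F_7-points: {(0, 4), (1, 6), (2, 2), (3, 1), (4, 6), (6, 2)}; count = 6.

For each of the 49 pairs (x, y) ∈ F_7², evaluate f(x, y) mod 7. Record the zeros.
  x = 0: [0↦5, 1↦4, 2↦5, 3↦3, 4↦0, 5↦5, 6↦6]  zeros at y ∈ {4}
  x = 1: [0↦4, 1↦5, 2↦5, 3↦6, 4↦3, 5↦5, 6↦0]  zeros at y ∈ {6}
  x = 2: [0↦1, 1↦6, 2↦0, 3↦6, 4↦5, 5↦6, 6↦4]  zeros at y ∈ {2}
  x = 3: [0↦3, 1↦0, 2↦4, 3↦3, 4↦6, 5↦1, 6↦4]  zeros at y ∈ {1}
  x = 4: [0↦3, 1↦1, 2↦3, 3↦4, 4↦6, 5↦4, 6↦0]  zeros at y ∈ {6}
  x = 5: [0↦1, 1↦2, 2↦4, 3↦2, 4↦5, 5↦1, 6↦6]  zeros at y ∈ ∅
  x = 6: [0↦4, 1↦3, 2↦0, 3↦4, 4↦3, 5↦6, 6↦1]  zeros at y ∈ {2}
Collecting zeros: affine points = {(0, 4), (1, 6), (2, 2), (3, 1), (4, 6), (6, 2)}.
Total count |C(F_7)_aff| = 6.


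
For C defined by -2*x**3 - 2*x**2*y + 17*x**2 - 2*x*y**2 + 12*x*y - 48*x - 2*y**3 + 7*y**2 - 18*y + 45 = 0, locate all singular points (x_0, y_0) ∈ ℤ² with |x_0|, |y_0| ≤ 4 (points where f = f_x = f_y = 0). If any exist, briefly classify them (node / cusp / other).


Singular points: {(3, 0)}; classification: node.

Compute partial derivatives:
  f_x = -6*x**2 - 4*x*y + 34*x - 2*y**2 + 12*y - 48.
  f_y = -2*x**2 - 4*x*y + 12*x - 6*y**2 + 14*y - 18.
Scan x_0 ∈ {−4, ..., 4}. For each x_0, f_y(x_0, y) is a polynomial in y; find its integer roots y ∈ {−4, ..., 4}, then test f_x and f at those candidates.
  x = -4: f_y(-4, y) = -6*y**2 + 30*y - 98; no integer root y with |y| ≤ 4.
  x = -3: f_y(-3, y) = -6*y**2 + 26*y - 72; no integer root y with |y| ≤ 4.
  x = -2: f_y(-2, y) = -6*y**2 + 22*y - 50; no integer root y with |y| ≤ 4.
  x = -1: f_y(-1, y) = -6*y**2 + 18*y - 32; no integer root y with |y| ≤ 4.
  x = 0: f_y(0, y) = -6*y**2 + 14*y - 18; no integer root y with |y| ≤ 4.
  x = 1: f_y(1, y) = -6*y**2 + 10*y - 8; no integer root y with |y| ≤ 4.
  x = 2: f_y(2, y) = -6*y**2 + 6*y - 2; no integer root y with |y| ≤ 4.
  x = 3: f_y(3, y) = -6*y**2 + 2*y; vanishes at y ∈ {0}. (3, 0): f_x = 0, f = 0 — SINGULAR.
  x = 4: f_y(4, y) = -6*y**2 - 2*y - 2; no integer root y with |y| ≤ 4.
Only singular point on the grid: (3, 0).
Classify: substitute x = 3 + u, y = 0 + v and expand: f = -2*u**3 - 2*u**2*v - u**2 - 2*u*v**2 - 2*v**3 + v**2.
No constant or linear terms (consistent with a singular point). Quadratic part: -u**2 + v**2. Cubic part: -2*u**3 - 2*u**2*v - 2*u*v**2 - 2*v**3.
The quadratic part v**2 - u**2 = (v − u)(v + u) splits into two distinct linear factors, so there are two distinct tangent lines y − 0 = ±(x − 3) — this is a node (ordinary double point).
Classification: node.


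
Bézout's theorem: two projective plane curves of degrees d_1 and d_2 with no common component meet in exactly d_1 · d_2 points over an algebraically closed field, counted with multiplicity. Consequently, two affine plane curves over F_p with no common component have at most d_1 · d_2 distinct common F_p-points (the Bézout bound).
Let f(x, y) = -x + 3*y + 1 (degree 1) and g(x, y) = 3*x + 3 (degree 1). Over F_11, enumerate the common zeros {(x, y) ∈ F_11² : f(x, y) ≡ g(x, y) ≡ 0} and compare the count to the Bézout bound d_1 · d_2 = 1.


Common zeros: {(10, 3)}; count = 1; Bézout bound = 1.

deg(f) = 1, deg(g) = 1, so Bézout bound = 1.
Scan x ∈ F_11. For each x, list the y ∈ F_11 with f(x, y) ≡ 0 and those with g(x, y) ≡ 0 (mod 11); the common zeros in that column are the intersection.
  x = 0: f ≡ 0 at y ∈ {7}; g ≡ 0 at y ∈ ∅; common: ∅.
  x = 1: f ≡ 0 at y ∈ {0}; g ≡ 0 at y ∈ ∅; common: ∅.
  x = 2: f ≡ 0 at y ∈ {4}; g ≡ 0 at y ∈ ∅; common: ∅.
  x = 3: f ≡ 0 at y ∈ {8}; g ≡ 0 at y ∈ ∅; common: ∅.
  x = 4: f ≡ 0 at y ∈ {1}; g ≡ 0 at y ∈ ∅; common: ∅.
  x = 5: f ≡ 0 at y ∈ {5}; g ≡ 0 at y ∈ ∅; common: ∅.
  x = 6: f ≡ 0 at y ∈ {9}; g ≡ 0 at y ∈ ∅; common: ∅.
  x = 7: f ≡ 0 at y ∈ {2}; g ≡ 0 at y ∈ ∅; common: ∅.
  x = 8: f ≡ 0 at y ∈ {6}; g ≡ 0 at y ∈ ∅; common: ∅.
  x = 9: f ≡ 0 at y ∈ {10}; g ≡ 0 at y ∈ ∅; common: ∅.
  x = 10: f ≡ 0 at y ∈ {3}; g ≡ 0 at y ∈ {0, 1, 2, 3, 4, 5, 6, 7, 8, 9, 10}; common: {3}.
Collecting: common zeros = {(10, 3)}, so the count is 1.
Comparison with the Bézout bound: 1 ≤ 1 = deg(f)·deg(g), as expected for curves with no common component (the bound is attained).


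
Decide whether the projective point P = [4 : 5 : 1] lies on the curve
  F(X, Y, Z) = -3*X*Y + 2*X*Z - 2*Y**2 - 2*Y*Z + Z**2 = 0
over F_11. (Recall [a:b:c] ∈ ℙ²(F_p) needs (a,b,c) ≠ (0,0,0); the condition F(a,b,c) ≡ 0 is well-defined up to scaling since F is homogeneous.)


F(4,5,1) ≡ 10 (mod 11); P is NOT on the curve.

Evaluate F(4, 5, 1) term-by-term (mod 11).
  -3*X*Y ↦ -3·4·5·1 = -60
  2*X*Z ↦ 2·4·1·1 = 8
  -2*Y**2 ↦ -2·1·25·1 = -50
  -2*Y*Z ↦ -2·1·5·1 = -10
  Z**2 ↦ 1·1·1·1 = 1
Sum: F(4, 5, 1) = (-60) + (8) + (-50) + (-10) + (1) = -111.
Reducing mod 11: -111 ≡ 10 (mod 11).
Since F(a, b, c) ≡ 10 ≠ 0 (mod 11), P does NOT lie on the curve.


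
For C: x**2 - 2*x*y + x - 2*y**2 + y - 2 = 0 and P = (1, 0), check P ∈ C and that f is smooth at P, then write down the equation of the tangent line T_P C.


Tangent line at P: 3*x - y - 3 = 0.

Step 1: f(1, 0) = 0, so P lies on C.
Step 2: partial derivatives
  f_x(x, y) = 2*x - 2*y + 1, f_y(x, y) = -2*x - 4*y + 1.
  f_x(P) = 3, f_y(P) = -1 (gradient nonzero, so P is smooth).
Step 3: tangent line at P: 3·(x − 1) + -1·(y − 0) = 0.
Expanding: 3*x - y - 3 = 0.


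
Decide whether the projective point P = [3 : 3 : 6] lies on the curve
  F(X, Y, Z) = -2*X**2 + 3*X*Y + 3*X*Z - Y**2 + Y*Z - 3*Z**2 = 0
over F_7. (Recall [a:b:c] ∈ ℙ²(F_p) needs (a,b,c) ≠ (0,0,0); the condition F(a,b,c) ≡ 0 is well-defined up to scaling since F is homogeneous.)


F(3,3,6) ≡ 6 (mod 7); P is NOT on the curve.

Evaluate F(3, 3, 6) term-by-term (mod 7).
  -2*X**2 ↦ -2·9·1·1 = -18
  3*X*Y ↦ 3·3·3·1 = 27
  3*X*Z ↦ 3·3·1·6 = 54
  -Y**2 ↦ -1·1·9·1 = -9
  Y*Z ↦ 1·1·3·6 = 18
  -3*Z**2 ↦ -3·1·1·36 = -108
Sum: F(3, 3, 6) = (-18) + (27) + (54) + (-9) + (18) + (-108) = -36.
Reducing mod 7: -36 ≡ 6 (mod 7).
Since F(a, b, c) ≡ 6 ≠ 0 (mod 7), P does NOT lie on the curve.


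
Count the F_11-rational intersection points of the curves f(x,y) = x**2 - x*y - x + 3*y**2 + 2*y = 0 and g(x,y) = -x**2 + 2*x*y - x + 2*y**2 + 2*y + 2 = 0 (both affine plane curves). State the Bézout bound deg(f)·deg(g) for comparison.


Common zeros: {(1, 0)}; count = 1; Bézout bound = 4.

deg(f) = 2, deg(g) = 2, so Bézout bound = 4.
Scan x ∈ F_11. For each x, list the y ∈ F_11 with f(x, y) ≡ 0 and those with g(x, y) ≡ 0 (mod 11); the common zeros in that column are the intersection.
  x = 0: f ≡ 0 at y ∈ {0, 3}; g ≡ 0 at y ∈ ∅; common: ∅.
  x = 1: f ≡ 0 at y ∈ {0, 7}; g ≡ 0 at y ∈ {0, 9}; common: {0}.
  x = 2: f ≡ 0 at y ∈ {5, 6}; g ≡ 0 at y ∈ ∅; common: ∅.
  x = 3: f ≡ 0 at y ∈ ∅; g ≡ 0 at y ∈ {1, 6}; common: ∅.
  x = 4: f ≡ 0 at y ∈ {3, 5}; g ≡ 0 at y ∈ ∅; common: ∅.
  x = 5: f ≡ 0 at y ∈ {6}; g ≡ 0 at y ∈ {7, 9}; common: ∅.
  x = 6: f ≡ 0 at y ∈ ∅; g ≡ 0 at y ∈ ∅; common: ∅.
  x = 7: f ≡ 0 at y ∈ {2, 7}; g ≡ 0 at y ∈ ∅; common: ∅.
  x = 8: f ≡ 0 at y ∈ ∅; g ≡ 0 at y ∈ {6, 7}; common: ∅.
  x = 9: f ≡ 0 at y ∈ ∅; g ≡ 0 at y ∈ {0, 1}; common: ∅.
  x = 10: f ≡ 0 at y ∈ ∅; g ≡ 0 at y ∈ ∅; common: ∅.
Collecting: common zeros = {(1, 0)}, so the count is 1.
Comparison with the Bézout bound: 1 ≤ 4 = deg(f)·deg(g), as expected for curves with no common component (the affine F_11-count falls short of the bound because intersections may lie at infinity, over extension fields, or carry multiplicity).


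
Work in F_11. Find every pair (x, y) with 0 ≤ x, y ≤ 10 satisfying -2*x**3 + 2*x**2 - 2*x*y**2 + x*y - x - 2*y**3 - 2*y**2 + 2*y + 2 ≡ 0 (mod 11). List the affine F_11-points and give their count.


Affine F_11-points: {(0, 1), (0, 10), (3, 5), (4, 7), (5, 2), (5, 4), (5, 10), (6, 5), (7, 10), (8, 0), (10, 3)}; count = 11.

For each of the 121 pairs (x, y) ∈ F_11², evaluate f(x, y) mod 11. Record the zeros.
  x = 0: [0↦2, 1↦0, 2↦4, 3↦2, 4↦4, 5↦9, 6↦5, 7↦2, 8↦10, 9↦6, 10↦0]  zeros at y ∈ {1, 10}
  x = 1: [0↦1, 1↦9, 2↦8, 3↦8, 4↦8, 5↦7, 6↦4, 7↦9, 8↦10, 9↦6, 10↦7]  zeros at y ∈ ∅
  x = 2: [0↦3, 1↦10, 2↦4, 3↦6, 4↦4, 5↦8, 6↦6, 7↦8, 8↦2, 9↦9, 10↦6]  zeros at y ∈ ∅
  x = 3: [0↦7, 1↦2, 2↦2, 3↦6, 4↦2, 5↦0, 6↦10, 7↦9, 8↦7, 9↦3, 10↦7]  zeros at y ∈ {5}
  x = 4: [0↦1, 1↦6, 2↦1, 3↦7, 4↦1, 5↦4, 6↦4, 7↦0, 8↦2, 9↦9, 10↦9]  zeros at y ∈ {7}
  x = 5: [0↦6, 1↦10, 2↦0, 3↦8, 4↦0, 5↦8, 6↦9, 7↦2, 8↦8, 9↦4, 10↦0]  zeros at y ∈ {2, 4, 10}
  x = 6: [0↦10, 1↦2, 2↦9, 3↦8, 4↦9, 5↦0, 6↦2, 7↦3, 8↦2, 9↦9, 10↦1]  zeros at y ∈ {5}
  x = 7: [0↦1, 1↦3, 2↦5, 3↦6, 4↦5, 5↦1, 6↦4, 7↦2, 8↦5, 9↦1, 10↦0]  zeros at y ∈ {10}
  x = 8: [0↦0, 1↦1, 2↦9, 3↦1, 4↦9, 5↦10, 6↦3, 7↦9, 8↦5, 9↦1, 10↦7]  zeros at y ∈ {0}
  x = 9: [0↦6, 1↦6, 2↦9, 3↦3, 4↦9, 5↦4, 6↦9, 7↦1, 8↦1, 9↦8, 10↦10]  zeros at y ∈ ∅
  x = 10: [0↦7, 1↦6, 2↦4, 3↦0, 4↦4, 5↦4, 6↦10, 7↦10, 8↦3, 9↦10, 10↦8]  zeros at y ∈ {3}
Collecting zeros: affine points = {(0, 1), (0, 10), (3, 5), (4, 7), (5, 2), (5, 4), (5, 10), (6, 5), (7, 10), (8, 0), (10, 3)}.
Total count |C(F_11)_aff| = 11.


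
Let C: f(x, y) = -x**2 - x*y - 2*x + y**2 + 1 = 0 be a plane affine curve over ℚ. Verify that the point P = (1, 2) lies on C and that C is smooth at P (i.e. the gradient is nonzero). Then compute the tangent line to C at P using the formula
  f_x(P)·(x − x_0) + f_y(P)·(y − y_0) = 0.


Tangent line at P: -6*x + 3*y = 0.

Step 1: f(1, 2) = 0, so P lies on C.
Step 2: partial derivatives
  f_x(x, y) = -2*x - y - 2, f_y(x, y) = -x + 2*y.
  f_x(P) = -6, f_y(P) = 3 (gradient nonzero, so P is smooth).
Step 3: tangent line at P: -6·(x − 1) + 3·(y − 2) = 0.
Expanding: -6*x + 3*y = 0.


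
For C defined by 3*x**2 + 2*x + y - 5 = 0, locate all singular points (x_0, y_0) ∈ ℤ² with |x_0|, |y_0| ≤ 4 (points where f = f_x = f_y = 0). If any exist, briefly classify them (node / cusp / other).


No singular points in the scanned grid; C is smooth there.

Compute partial derivatives:
  f_x = 6*x + 2.
  f_y = 1.
f_y = 1 is a nonzero constant, so f_y never vanishes: no point (x, y) can satisfy f = f_x = f_y = 0. In particular no (x, y) ∈ {−4, ..., 4}² is singular; the curve is smooth.


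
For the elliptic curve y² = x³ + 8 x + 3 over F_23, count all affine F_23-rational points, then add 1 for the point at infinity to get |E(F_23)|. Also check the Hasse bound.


Affine points = {(0, 7), (0, 16), (1, 9), (1, 14), (2, 2), (2, 21), (3, 10), (3, 13), (8, 2), (8, 21), (10, 5), (10, 18), (13, 2), (13, 21), (15, 5), (15, 18), (16, 8), (16, 15), (21, 5), (21, 18)}; affine count = 20; |E(F_23)| = 21.

Discriminant check: Δ ∝ 4a³ + 27b² = 4·8³ + 27·3² = 4·512 + 27·9 ≡ 14 (mod 23). Nonzero ⇒ E is nonsingular.
For each x ∈ F_23, compute rhs = x³ + 8·x + 3 mod 23, then count y ∈ F_23 with y² ≡ rhs.
  x = 0: rhs = 3, matching y values: 7, 16 (2 points).
  x = 1: rhs = 12, matching y values: 9, 14 (2 points).
  x = 2: rhs = 4, matching y values: 2, 21 (2 points).
  x = 3: rhs = 8, matching y values: 10, 13 (2 points).
  x = 4: rhs = 7, matching y values: none (0 points).
  x = 5: rhs = 7, matching y values: none (0 points).
  x = 6: rhs = 14, matching y values: none (0 points).
  x = 7: rhs = 11, matching y values: none (0 points).
  x = 8: rhs = 4, matching y values: 2, 21 (2 points).
  x = 9: rhs = 22, matching y values: none (0 points).
  x = 10: rhs = 2, matching y values: 5, 18 (2 points).
  x = 11: rhs = 19, matching y values: none (0 points).
  x = 12: rhs = 10, matching y values: none (0 points).
  x = 13: rhs = 4, matching y values: 2, 21 (2 points).
  x = 14: rhs = 7, matching y values: none (0 points).
  x = 15: rhs = 2, matching y values: 5, 18 (2 points).
  x = 16: rhs = 18, matching y values: 8, 15 (2 points).
  x = 17: rhs = 15, matching y values: none (0 points).
  x = 18: rhs = 22, matching y values: none (0 points).
  x = 19: rhs = 22, matching y values: none (0 points).
  x = 20: rhs = 21, matching y values: none (0 points).
  x = 21: rhs = 2, matching y values: 5, 18 (2 points).
  x = 22: rhs = 17, matching y values: none (0 points).
Total affine count: 20.
Full point count |E(F_23)| = 20 + 1 = 21.
Hasse bound: |21 − (23+1)| = |-3| = 3 ≤ 2√23 ≈ 9.5917 ✓.


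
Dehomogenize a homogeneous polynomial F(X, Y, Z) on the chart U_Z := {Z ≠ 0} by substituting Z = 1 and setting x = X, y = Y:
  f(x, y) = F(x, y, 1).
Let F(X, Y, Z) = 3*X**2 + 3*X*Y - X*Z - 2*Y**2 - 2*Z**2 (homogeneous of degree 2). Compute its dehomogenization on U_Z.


f(x, y) = 3*x**2 + 3*x*y - x - 2*y**2 - 2

On U_Z we set Z = 1. Each monomial c·X^i·Y^j·Z^k in F becomes c·x^i·y^j·1^k = c·x^i·y^j.
Substituting Z = 1: F(X, Y, 1) = 3*x**2 + 3*x*y - x - 2*y**2 - 2.
Note: deg(f) ≤ deg(F) = 2; strict inequality happens when F is divisible by Z (lost terms).


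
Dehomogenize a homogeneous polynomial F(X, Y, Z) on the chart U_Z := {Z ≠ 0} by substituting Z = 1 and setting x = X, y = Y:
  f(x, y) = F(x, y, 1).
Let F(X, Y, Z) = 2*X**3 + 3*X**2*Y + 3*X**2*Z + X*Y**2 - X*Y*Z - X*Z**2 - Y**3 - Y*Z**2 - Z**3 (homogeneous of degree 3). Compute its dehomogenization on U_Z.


f(x, y) = 2*x**3 + 3*x**2*y + 3*x**2 + x*y**2 - x*y - x - y**3 - y - 1

On U_Z we set Z = 1. Each monomial c·X^i·Y^j·Z^k in F becomes c·x^i·y^j·1^k = c·x^i·y^j.
Substituting Z = 1: F(X, Y, 1) = 2*x**3 + 3*x**2*y + 3*x**2 + x*y**2 - x*y - x - y**3 - y - 1.
Note: deg(f) ≤ deg(F) = 3; strict inequality happens when F is divisible by Z (lost terms).


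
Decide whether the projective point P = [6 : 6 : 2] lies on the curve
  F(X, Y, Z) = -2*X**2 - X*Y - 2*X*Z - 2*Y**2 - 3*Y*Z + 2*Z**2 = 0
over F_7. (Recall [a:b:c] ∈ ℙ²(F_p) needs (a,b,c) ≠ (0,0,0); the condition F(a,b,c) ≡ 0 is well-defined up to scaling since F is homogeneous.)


F(6,6,2) ≡ 6 (mod 7); P is NOT on the curve.

Evaluate F(6, 6, 2) term-by-term (mod 7).
  -2*X**2 ↦ -2·36·1·1 = -72
  -X*Y ↦ -1·6·6·1 = -36
  -2*X*Z ↦ -2·6·1·2 = -24
  -2*Y**2 ↦ -2·1·36·1 = -72
  -3*Y*Z ↦ -3·1·6·2 = -36
  2*Z**2 ↦ 2·1·1·4 = 8
Sum: F(6, 6, 2) = (-72) + (-36) + (-24) + (-72) + (-36) + (8) = -232.
Reducing mod 7: -232 ≡ 6 (mod 7).
Since F(a, b, c) ≡ 6 ≠ 0 (mod 7), P does NOT lie on the curve.


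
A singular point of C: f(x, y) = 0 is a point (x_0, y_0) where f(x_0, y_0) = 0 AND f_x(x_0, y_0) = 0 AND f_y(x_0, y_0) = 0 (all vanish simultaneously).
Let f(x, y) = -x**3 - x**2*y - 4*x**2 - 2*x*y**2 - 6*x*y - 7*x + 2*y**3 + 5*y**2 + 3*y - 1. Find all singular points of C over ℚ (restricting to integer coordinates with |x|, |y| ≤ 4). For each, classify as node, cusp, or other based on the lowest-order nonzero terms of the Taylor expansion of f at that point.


Singular points: {(-1, -1)}; classification: cusp.

Compute partial derivatives:
  f_x = -3*x**2 - 2*x*y - 8*x - 2*y**2 - 6*y - 7.
  f_y = -x**2 - 4*x*y - 6*x + 6*y**2 + 10*y + 3.
Scan x_0 ∈ {−4, ..., 4}. For each x_0, f_y(x_0, y) is a polynomial in y; find its integer roots y ∈ {−4, ..., 4}, then test f_x and f at those candidates.
  x = -4: f_y(-4, y) = 6*y**2 + 26*y + 11; no integer root y with |y| ≤ 4.
  x = -3: f_y(-3, y) = 6*y**2 + 22*y + 12; vanishes at y ∈ {-3}. (-3, -3): f_x = -28 ≠ 0.
  x = -2: f_y(-2, y) = 6*y**2 + 18*y + 11; no integer root y with |y| ≤ 4.
  x = -1: f_y(-1, y) = 6*y**2 + 14*y + 8; vanishes at y ∈ {-1}. (-1, -1): f_x = 0, f = 0 — SINGULAR.
  x = 0: f_y(0, y) = 6*y**2 + 10*y + 3; no integer root y with |y| ≤ 4.
  x = 1: f_y(1, y) = 6*y**2 + 6*y - 4; no integer root y with |y| ≤ 4.
  x = 2: f_y(2, y) = 6*y**2 + 2*y - 13; no integer root y with |y| ≤ 4.
  x = 3: f_y(3, y) = 6*y**2 - 2*y - 24; no integer root y with |y| ≤ 4.
  x = 4: f_y(4, y) = 6*y**2 - 6*y - 37; no integer root y with |y| ≤ 4.
Only singular point on the grid: (-1, -1).
Classify: substitute x = -1 + u, y = -1 + v and expand: f = -u**3 - u**2*v - 2*u*v**2 + 2*v**3 + v**2.
No constant or linear terms (consistent with a singular point). Quadratic part: v**2. Cubic part: -u**3 - u**2*v - 2*u*v**2 + 2*v**3.
The quadratic part v**2 is a perfect square, so there is a single (double) tangent line v = 0, i.e. y = -1. Restricting the cubic part to that line (v = 0) leaves -u**3 ≠ 0, so f is not divisible by v and the branch is v² ≈ u**3 to lowest order — this is a cusp.
Classification: cusp.


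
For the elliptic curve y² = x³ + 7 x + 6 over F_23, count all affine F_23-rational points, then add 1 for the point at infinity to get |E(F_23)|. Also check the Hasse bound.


Affine points = {(0, 11), (0, 12), (3, 10), (3, 13), (4, 11), (4, 12), (9, 4), (9, 19), (10, 8), (10, 15), (12, 1), (12, 22), (15, 6), (15, 17), (17, 1), (17, 22), (19, 11), (19, 12), (20, 2), (20, 21)}; affine count = 20; |E(F_23)| = 21.

Discriminant check: Δ ∝ 4a³ + 27b² = 4·7³ + 27·6² = 4·343 + 27·36 ≡ 21 (mod 23). Nonzero ⇒ E is nonsingular.
For each x ∈ F_23, compute rhs = x³ + 7·x + 6 mod 23, then count y ∈ F_23 with y² ≡ rhs.
  x = 0: rhs = 6, matching y values: 11, 12 (2 points).
  x = 1: rhs = 14, matching y values: none (0 points).
  x = 2: rhs = 5, matching y values: none (0 points).
  x = 3: rhs = 8, matching y values: 10, 13 (2 points).
  x = 4: rhs = 6, matching y values: 11, 12 (2 points).
  x = 5: rhs = 5, matching y values: none (0 points).
  x = 6: rhs = 11, matching y values: none (0 points).
  x = 7: rhs = 7, matching y values: none (0 points).
  x = 8: rhs = 22, matching y values: none (0 points).
  x = 9: rhs = 16, matching y values: 4, 19 (2 points).
  x = 10: rhs = 18, matching y values: 8, 15 (2 points).
  x = 11: rhs = 11, matching y values: none (0 points).
  x = 12: rhs = 1, matching y values: 1, 22 (2 points).
  x = 13: rhs = 17, matching y values: none (0 points).
  x = 14: rhs = 19, matching y values: none (0 points).
  x = 15: rhs = 13, matching y values: 6, 17 (2 points).
  x = 16: rhs = 5, matching y values: none (0 points).
  x = 17: rhs = 1, matching y values: 1, 22 (2 points).
  x = 18: rhs = 7, matching y values: none (0 points).
  x = 19: rhs = 6, matching y values: 11, 12 (2 points).
  x = 20: rhs = 4, matching y values: 2, 21 (2 points).
  x = 21: rhs = 7, matching y values: none (0 points).
  x = 22: rhs = 21, matching y values: none (0 points).
Total affine count: 20.
Full point count |E(F_23)| = 20 + 1 = 21.
Hasse bound: |21 − (23+1)| = |-3| = 3 ≤ 2√23 ≈ 9.5917 ✓.


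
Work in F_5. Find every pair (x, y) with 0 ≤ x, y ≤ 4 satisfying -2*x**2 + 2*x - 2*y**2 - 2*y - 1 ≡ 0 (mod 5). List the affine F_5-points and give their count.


Affine F_5-points: {(0, 1), (0, 3), (1, 1), (1, 3), (2, 0), (2, 4), (3, 2), (4, 0), (4, 4)}; count = 9.

For each of the 25 pairs (x, y) ∈ F_5², evaluate f(x, y) mod 5. Record the zeros.
  x = 0: [0↦4, 1↦0, 2↦2, 3↦0, 4↦4]  zeros at y ∈ {1, 3}
  x = 1: [0↦4, 1↦0, 2↦2, 3↦0, 4↦4]  zeros at y ∈ {1, 3}
  x = 2: [0↦0, 1↦1, 2↦3, 3↦1, 4↦0]  zeros at y ∈ {0, 4}
  x = 3: [0↦2, 1↦3, 2↦0, 3↦3, 4↦2]  zeros at y ∈ {2}
  x = 4: [0↦0, 1↦1, 2↦3, 3↦1, 4↦0]  zeros at y ∈ {0, 4}
Collecting zeros: affine points = {(0, 1), (0, 3), (1, 1), (1, 3), (2, 0), (2, 4), (3, 2), (4, 0), (4, 4)}.
Total count |C(F_5)_aff| = 9.
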